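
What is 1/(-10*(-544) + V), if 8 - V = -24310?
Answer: 1/29758 ≈ 3.3604e-5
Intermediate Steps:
V = 24318 (V = 8 - 1*(-24310) = 8 + 24310 = 24318)
1/(-10*(-544) + V) = 1/(-10*(-544) + 24318) = 1/(5440 + 24318) = 1/29758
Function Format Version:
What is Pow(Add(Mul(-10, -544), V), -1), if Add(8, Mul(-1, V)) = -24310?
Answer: Rational(1, 29758) ≈ 3.3604e-5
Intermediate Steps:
V = 24318 (V = Add(8, Mul(-1, -24310)) = Add(8, 24310) = 24318)
Pow(Add(Mul(-10, -544), V), -1) = Pow(Add(Mul(-10, -544), 24318), -1) = Pow(Add(5440, 24318), -1) = Pow(29758, -1) = Rational(1, 29758)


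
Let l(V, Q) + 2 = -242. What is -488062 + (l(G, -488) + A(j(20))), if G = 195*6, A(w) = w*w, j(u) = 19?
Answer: -487945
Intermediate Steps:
A(w) = w²
G = 1170
l(V, Q) = -244 (l(V, Q) = -2 - 242 = -244)
-488062 + (l(G, -488) + A(j(20))) = -488062 + (-244 + 19²) = -488062 + (-244 + 361) = -488062 + 117 = -487945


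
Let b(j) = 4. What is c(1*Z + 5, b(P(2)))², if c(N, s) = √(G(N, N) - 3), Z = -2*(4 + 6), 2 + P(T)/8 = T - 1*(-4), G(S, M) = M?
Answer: -18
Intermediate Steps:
P(T) = 16 + 8*T (P(T) = -16 + 8*(T - 1*(-4)) = -16 + 8*(T + 4) = -16 + 8*(4 + T) = -16 + (32 + 8*T) = 16 + 8*T)
Z = -20 (Z = -2*10 = -20)
c(N, s) = √(-3 + N) (c(N, s) = √(N - 3) = √(-3 + N))
c(1*Z + 5, b(P(2)))² = (√(-3 + (1*(-20) + 5)))² = (√(-3 + (-20 + 5)))² = (√(-3 - 15))² = (√(-18))² = (3*I*√2)² = -18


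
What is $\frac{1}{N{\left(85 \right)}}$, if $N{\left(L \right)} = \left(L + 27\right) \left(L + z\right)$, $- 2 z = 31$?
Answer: $\frac{1}{7784} \approx 0.00012847$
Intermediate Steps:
$z = - \frac{31}{2}$ ($z = \left(- \frac{1}{2}\right) 31 = - \frac{31}{2} \approx -15.5$)
$N{\left(L \right)} = \left(27 + L\right) \left(- \frac{31}{2} + L\right)$ ($N{\left(L \right)} = \left(L + 27\right) \left(L - \frac{31}{2}\right) = \left(27 + L\right) \left(- \frac{31}{2} + L\right)$)
$\frac{1}{N{\left(85 \right)}} = \frac{1}{- \frac{837}{2} + 85^{2} + \frac{23}{2} \cdot 85} = \frac{1}{- \frac{837}{2} + 7225 + \frac{1955}{2}} = \frac{1}{7784}$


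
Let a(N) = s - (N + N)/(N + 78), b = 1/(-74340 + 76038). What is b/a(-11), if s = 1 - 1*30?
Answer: -67/3261858 ≈ -2.0540e-5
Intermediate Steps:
s = -29 (s = 1 - 30 = -29)
b = 1/1698 ≈ 0.00058893
a(N) = -29 - 2*N/(78 + N) (a(N) = -29 - (N + N)/(N + 78) = -29 - 2*N/(78 + N))
b/a(-11) = 1/(1698*(((-2262 - 31*(-11))/(78 - 11)))) = 1/(1698*(((-2262 + 341)/67))) = 1/(1698*(((1/67)*(-1921)))) = 1/(1698*(-1921/67)) = (1/1698)*(-67/1921) = -67/3261858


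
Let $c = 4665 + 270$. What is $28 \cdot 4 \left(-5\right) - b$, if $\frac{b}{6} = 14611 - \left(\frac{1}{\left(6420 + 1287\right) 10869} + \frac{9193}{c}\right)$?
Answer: $- \frac{578846115044962}{6561778335} \approx -88215.0$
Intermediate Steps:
$c = 4935$
$b = \frac{575171519177362}{6561778335}$ ($b = 6 \left(14611 - \left(\frac{1}{\left(6420 + 1287\right) 10869} + \frac{9193}{4935}\right)\right) = 6 \left(14611 - \left(\frac{1}{7707} \cdot \frac{1}{10869} + 9193 \cdot \frac{1}{4935}\right)\right) = 6 \left(14611 - \left(\frac{1}{7707} \cdot \frac{1}{10869} + \frac{9193}{4935}\right)\right) = 6 \left(14611 - \left(\frac{1}{83767383} + \frac{9193}{4935}\right)\right) = 6 \left(14611 - \frac{36670169374}{19685335005}\right) = 6 \cdot \frac{287585759588681}{19685335005} = \frac{575171519177362}{6561778335} \approx 87655.0$)
$28 \cdot 4 \left(-5\right) - b = 28 \cdot 4 \left(-5\right) - \frac{575171519177362}{6561778335} = 112 \left(-5\right) - \frac{575171519177362}{6561778335} = -560 - \frac{575171519177362}{6561778335} = - \frac{578846115044962}{6561778335}$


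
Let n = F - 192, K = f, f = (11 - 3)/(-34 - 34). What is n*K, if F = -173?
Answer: 730/17 ≈ 42.941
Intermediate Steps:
f = -2/17 (f = 8/(-68) = 8*(-1/68) = -2/17 ≈ -0.11765)
K = -2/17 ≈ -0.11765
n = -365 (n = -173 - 192 = -365)
n*K = -365*(-2/17) = 730/17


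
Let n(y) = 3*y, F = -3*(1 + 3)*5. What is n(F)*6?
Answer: -1080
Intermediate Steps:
F = -60 (F = -12*5 = -3*20 = -60)
n(F)*6 = (3*(-60))*6 = -180*6 = -1080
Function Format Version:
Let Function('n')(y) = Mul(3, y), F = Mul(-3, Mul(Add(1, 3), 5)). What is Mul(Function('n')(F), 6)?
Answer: -1080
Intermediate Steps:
F = -60 (F = Mul(-3, Mul(4, 5)) = Mul(-3, 20) = -60)
Mul(Function('n')(F), 6) = Mul(Mul(3, -60), 6) = Mul(-180, 6) = -1080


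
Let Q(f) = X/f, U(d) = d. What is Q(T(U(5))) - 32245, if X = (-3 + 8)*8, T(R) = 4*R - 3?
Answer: -548125/17 ≈ -32243.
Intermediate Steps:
T(R) = -3 + 4*R
X = 40 (X = 5*8 = 40)
Q(f) = 40/f
Q(T(U(5))) - 32245 = 40/(-3 + 4*5) - 32245 = 40/(-3 + 20) - 32245 = 40/17 - 32245 = -548125/17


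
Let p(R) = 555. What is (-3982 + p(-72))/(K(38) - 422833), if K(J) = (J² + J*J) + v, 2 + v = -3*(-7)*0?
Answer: 3427/419947 ≈ 0.0081605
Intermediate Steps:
v = -2 (v = -2 - 3*(-7)*0 = -2 + 21*0 = -2 + 0 = -2)
K(J) = -2 + 2*J² (K(J) = (J² + J*J) - 2 = (J² + J²) - 2 = 2*J² - 2 = -2 + 2*J²)
(-3982 + p(-72))/(K(38) - 422833) = (-3982 + 555)/((-2 + 2*38²) - 422833) = -3427/((-2 + 2*1444) - 422833) = -3427/((-2 + 2888) - 422833) = -3427/(2886 - 422833) = -3427/(-419947) = -3427*(-1/419947) = 3427/419947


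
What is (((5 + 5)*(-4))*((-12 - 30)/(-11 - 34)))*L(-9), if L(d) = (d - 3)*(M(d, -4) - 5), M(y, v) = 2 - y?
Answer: 2688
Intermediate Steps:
L(d) = (-3 + d)*(-3 - d) (L(d) = (d - 3)*((2 - d) - 5) = (-3 + d)*(-3 - d))
(((5 + 5)*(-4))*((-12 - 30)/(-11 - 34)))*L(-9) = (((5 + 5)*(-4))*((-12 - 30)/(-11 - 34)))*(9 - 1*(-9)²) = ((10*(-4))*(-42/(-45)))*(9 - 1*81) = (-(-1680)*(-1)/45)*(9 - 81) = -40*14/15*(-72) = -112/3*(-72) = 2688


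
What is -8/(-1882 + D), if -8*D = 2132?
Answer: 16/4297 ≈ 0.0037235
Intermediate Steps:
D = -533/2 (D = -1/8*2132 = -533/2 ≈ -266.50)
-8/(-1882 + D) = -8/(-1882 - 533/2) = -8/(-4297/2) = -8*(-2/4297) = 16/4297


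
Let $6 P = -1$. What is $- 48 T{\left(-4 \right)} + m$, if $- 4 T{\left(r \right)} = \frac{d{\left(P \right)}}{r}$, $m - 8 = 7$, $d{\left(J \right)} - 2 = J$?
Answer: $\frac{19}{2} \approx 9.5$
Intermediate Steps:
$P = - \frac{1}{6}$ ($P = \frac{1}{6} \left(-1\right) = - \frac{1}{6} \approx -0.16667$)
$d{\left(J \right)} = 2 + J$
$m = 15$ ($m = 8 + 7 = 15$)
$T{\left(r \right)} = - \frac{11}{24 r}$ ($T{\left(r \right)} = - \frac{\left(2 - \frac{1}{6}\right) \frac{1}{r}}{4} = - \frac{\frac{11}{6} \frac{1}{r}}{4} = - \frac{11}{24 r}$)
$- 48 T{\left(-4 \right)} + m = - 48 \left(- \frac{11}{24 \left(-4\right)}\right) + 15 = - 48 \left(\left(- \frac{11}{24}\right) \left(- \frac{1}{4}\right)\right) + 15 = \left(-48\right) \frac{11}{96} + 15 = - \frac{11}{2} + 15 = \frac{19}{2}$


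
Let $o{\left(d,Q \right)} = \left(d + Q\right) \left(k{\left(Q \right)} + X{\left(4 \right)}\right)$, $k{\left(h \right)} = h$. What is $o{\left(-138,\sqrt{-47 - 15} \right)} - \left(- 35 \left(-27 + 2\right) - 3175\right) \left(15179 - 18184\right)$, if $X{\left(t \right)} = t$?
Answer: $-6912114 - 134 i \sqrt{62} \approx -6.9121 \cdot 10^{6} - 1055.1 i$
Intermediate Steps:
$o{\left(d,Q \right)} = \left(4 + Q\right) \left(Q + d\right)$ ($o{\left(d,Q \right)} = \left(d + Q\right) \left(Q + 4\right) = \left(Q + d\right) \left(4 + Q\right) = \left(4 + Q\right) \left(Q + d\right)$)
$o{\left(-138,\sqrt{-47 - 15} \right)} - \left(- 35 \left(-27 + 2\right) - 3175\right) \left(15179 - 18184\right) = \left(\left(\sqrt{-47 - 15}\right)^{2} + 4 \sqrt{-47 - 15} + 4 \left(-138\right) + \sqrt{-47 - 15} \left(-138\right)\right) - \left(- 35 \left(-27 + 2\right) - 3175\right) \left(15179 - 18184\right) = \left(\left(\sqrt{-62}\right)^{2} + 4 \sqrt{-62} - 552 + \sqrt{-62} \left(-138\right)\right) - \left(\left(-35\right) \left(-25\right) - 3175\right) \left(-3005\right) = \left(\left(i \sqrt{62}\right)^{2} + 4 i \sqrt{62} - 552 + i \sqrt{62} \left(-138\right)\right) - \left(875 - 3175\right) \left(-3005\right) = \left(-62 + 4 i \sqrt{62} - 552 - 138 i \sqrt{62}\right) - \left(-2300\right) \left(-3005\right) = \left(-614 - 134 i \sqrt{62}\right) - 6911500 = -6912114 - 134 i \sqrt{62}$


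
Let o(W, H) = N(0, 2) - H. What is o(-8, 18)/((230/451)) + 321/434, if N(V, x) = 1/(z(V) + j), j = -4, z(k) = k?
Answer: -6996631/199640 ≈ -35.046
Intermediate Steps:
N(V, x) = 1/(-4 + V) (N(V, x) = 1/(V - 4) = 1/(-4 + V))
o(W, H) = -¼ - H (o(W, H) = 1/(-4 + 0) - H = 1/(-4) - H = -¼ - H)
o(-8, 18)/((230/451)) + 321/434 = (-¼ - 1*18)/((230/451)) + 321/434 = (-¼ - 18)/((230*(1/451))) + 321*(1/434) = -73/(4*230/451) + 321/434 = -73/4*451/230 + 321/434 = -32923/920 + 321/434 = -6996631/199640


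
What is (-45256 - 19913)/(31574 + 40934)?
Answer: -65169/72508 ≈ -0.89878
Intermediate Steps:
(-45256 - 19913)/(31574 + 40934) = -65169/72508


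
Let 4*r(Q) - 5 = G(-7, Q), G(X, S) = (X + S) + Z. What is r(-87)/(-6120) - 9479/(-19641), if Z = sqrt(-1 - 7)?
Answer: 77931323/160270560 - I*sqrt(2)/12240 ≈ 0.48625 - 0.00011554*I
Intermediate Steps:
Z = 2*I*sqrt(2) (Z = sqrt(-8) = 2*I*sqrt(2) ≈ 2.8284*I)
G(X, S) = S + X + 2*I*sqrt(2) (G(X, S) = (X + S) + 2*I*sqrt(2) = (S + X) + 2*I*sqrt(2) = S + X + 2*I*sqrt(2))
r(Q) = -1/2 + Q/4 + I*sqrt(2)/2 (r(Q) = 5/4 + (Q - 7 + 2*I*sqrt(2))/4 = 5/4 + (-7 + Q + 2*I*sqrt(2))/4 = 5/4 + (-7/4 + Q/4 + I*sqrt(2)/2) = -1/2 + Q/4 + I*sqrt(2)/2)
r(-87)/(-6120) - 9479/(-19641) = (-1/2 + (1/4)*(-87) + I*sqrt(2)/2)/(-6120) - 9479/(-19641) = (-1/2 - 87/4 + I*sqrt(2)/2)*(-1/6120) - 9479*(-1/19641) = (-89/4 + I*sqrt(2)/2)*(-1/6120) + 9479/19641 = (89/24480 - I*sqrt(2)/12240) + 9479/19641 = 77931323/160270560 - I*sqrt(2)/12240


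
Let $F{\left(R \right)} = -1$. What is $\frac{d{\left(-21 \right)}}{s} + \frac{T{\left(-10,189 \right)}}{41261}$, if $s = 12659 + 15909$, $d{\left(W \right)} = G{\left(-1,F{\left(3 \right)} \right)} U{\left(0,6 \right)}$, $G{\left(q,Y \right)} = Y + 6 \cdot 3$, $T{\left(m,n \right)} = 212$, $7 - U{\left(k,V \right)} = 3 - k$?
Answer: $\frac{2215541}{294686062} \approx 0.0075183$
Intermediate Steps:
$U{\left(k,V \right)} = 4 + k$ ($U{\left(k,V \right)} = 7 - \left(3 - k\right) = 7 + \left(-3 + k\right) = 4 + k$)
$G{\left(q,Y \right)} = 18 + Y$ ($G{\left(q,Y \right)} = Y + 18 = 18 + Y$)
$d{\left(W \right)} = 68$ ($d{\left(W \right)} = \left(18 - 1\right) \left(4 + 0\right) = 17 \cdot 4 = 68$)
$s = 28568$
$\frac{d{\left(-21 \right)}}{s} + \frac{T{\left(-10,189 \right)}}{41261} = \frac{68}{28568} + \frac{212}{41261} = 68 \cdot \frac{1}{28568} + 212 \cdot \frac{1}{41261} = \frac{17}{7142} + \frac{212}{41261} = \frac{2215541}{294686062}$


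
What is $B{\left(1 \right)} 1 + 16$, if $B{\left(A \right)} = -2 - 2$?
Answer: $12$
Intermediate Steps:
$B{\left(A \right)} = -4$
$B{\left(1 \right)} 1 + 16 = \left(-4\right) 1 + 16 = -4 + 16 = 12$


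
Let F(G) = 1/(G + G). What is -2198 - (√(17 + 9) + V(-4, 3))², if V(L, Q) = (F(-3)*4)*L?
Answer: -20080/9 - 16*√26/3 ≈ -2258.3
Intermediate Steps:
F(G) = 1/(2*G)
V(L, Q) = -2*L/3 (V(L, Q) = (((½)/(-3))*4)*L = (((½)*(-⅓))*4)*L = (-⅙*4)*L = -2*L/3)
-2198 - (√(17 + 9) + V(-4, 3))² = -2198 - (√(17 + 9) - ⅔*(-4))² = -2198 - (√26 + 8/3)² = -2198 - (8/3 + √26)²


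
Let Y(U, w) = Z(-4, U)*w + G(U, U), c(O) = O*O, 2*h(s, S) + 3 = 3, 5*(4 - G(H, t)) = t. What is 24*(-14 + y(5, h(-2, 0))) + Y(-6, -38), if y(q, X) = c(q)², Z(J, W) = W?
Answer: 74486/5 ≈ 14897.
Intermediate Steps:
G(H, t) = 4 - t/5
h(s, S) = 0 (h(s, S) = -3/2 + (½)*3 = -3/2 + 3/2 = 0)
c(O) = O²
y(q, X) = q⁴ (y(q, X) = (q²)² = q⁴)
Y(U, w) = 4 - U/5 + U*w (Y(U, w) = U*w + (4 - U/5) = 4 - U/5 + U*w)
24*(-14 + y(5, h(-2, 0))) + Y(-6, -38) = 24*(-14 + 5⁴) + (4 - ⅕*(-6) - 6*(-38)) = 24*(-14 + 625) + (4 + 6/5 + 228) = 24*611 + 1166/5 = 14664 + 1166/5 = 74486/5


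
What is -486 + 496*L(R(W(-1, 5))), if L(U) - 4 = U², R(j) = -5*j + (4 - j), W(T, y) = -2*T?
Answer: 33242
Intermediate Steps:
R(j) = 4 - 6*j
L(U) = 4 + U²
-486 + 496*L(R(W(-1, 5))) = -486 + 496*(4 + (4 - (-12)*(-1))²) = -486 + 496*(4 + (4 - 6*2)²) = -486 + 496*(4 + (4 - 12)²) = -486 + 496*(4 + (-8)²) = -486 + 496*(4 + 64) = -486 + 496*68 = -486 + 33728 = 33242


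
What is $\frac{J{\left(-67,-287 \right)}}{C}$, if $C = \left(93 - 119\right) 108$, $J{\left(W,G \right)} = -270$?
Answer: $\frac{5}{52} \approx 0.096154$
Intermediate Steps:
$C = -2808$ ($C = \left(-26\right) 108 = -2808$)
$\frac{J{\left(-67,-287 \right)}}{C} = - \frac{270}{-2808} = \left(-270\right) \left(- \frac{1}{2808}\right) = \frac{5}{52}$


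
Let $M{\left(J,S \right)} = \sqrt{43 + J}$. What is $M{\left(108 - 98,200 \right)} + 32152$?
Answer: $32152 + \sqrt{53} \approx 32159.0$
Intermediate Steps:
$M{\left(108 - 98,200 \right)} + 32152 = \sqrt{43 + \left(108 - 98\right)} + 32152 = \sqrt{43 + 10} + 32152 = \sqrt{53} + 32152 = 32152 + \sqrt{53}$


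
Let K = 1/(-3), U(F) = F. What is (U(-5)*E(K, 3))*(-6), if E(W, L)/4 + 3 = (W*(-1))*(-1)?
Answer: -400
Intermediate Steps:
K = -1/3 ≈ -0.33333
E(W, L) = -12 + 4*W (E(W, L) = -12 + 4*((W*(-1))*(-1)) = -12 + 4*(-W*(-1)) = -12 + 4*W)
(U(-5)*E(K, 3))*(-6) = -5*(-12 + 4*(-1/3))*(-6) = -5*(-12 - 4/3)*(-6) = -5*(-40/3)*(-6) = (200/3)*(-6) = -400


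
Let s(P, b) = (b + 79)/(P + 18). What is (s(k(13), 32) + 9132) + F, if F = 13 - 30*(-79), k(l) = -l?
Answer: 57686/5 ≈ 11537.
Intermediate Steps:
F = 2383 (F = 13 + 2370 = 2383)
s(P, b) = (79 + b)/(18 + P)
(s(k(13), 32) + 9132) + F = ((79 + 32)/(18 - 1*13) + 9132) + 2383 = (111/(18 - 13) + 9132) + 2383 = (111/5 + 9132) + 2383 = 45771/5 + 2383 = 57686/5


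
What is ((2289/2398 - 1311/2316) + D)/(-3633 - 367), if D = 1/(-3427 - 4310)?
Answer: -25515871/262810416000 ≈ -9.7089e-5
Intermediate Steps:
D = -1/7737 (D = 1/(-7737) = -1/7737 ≈ -0.00012925)
((2289/2398 - 1311/2316) + D)/(-3633 - 367) = ((2289/2398 - 1311/2316) - 1/7737)/(-3633 - 367) = ((2289*(1/2398) - 1311*1/2316) - 1/7737)/(-4000) = ((21/22 - 437/772) - 1/7737)*(-1/4000) = (3299/8492 - 1/7737)*(-1/4000) = (25515871/65702604)*(-1/4000) = -25515871/262810416000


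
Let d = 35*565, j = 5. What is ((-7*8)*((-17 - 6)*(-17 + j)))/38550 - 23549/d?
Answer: -8089709/5082175 ≈ -1.5918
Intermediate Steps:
d = 19775
((-7*8)*((-17 - 6)*(-17 + j)))/38550 - 23549/d = ((-7*8)*((-17 - 6)*(-17 + 5)))/38550 - 23549/19775 = -(-1288)*(-12)*(1/38550) - 23549*1/19775 = -56*276*(1/38550) - 23549/19775 = -15456*1/38550 - 23549/19775 = -2576/6425 - 23549/19775 = -8089709/5082175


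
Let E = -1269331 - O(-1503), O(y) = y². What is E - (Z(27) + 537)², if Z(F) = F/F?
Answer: -3817784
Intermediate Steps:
Z(F) = 1
E = -3528340 (E = -1269331 - 1*(-1503)² = -1269331 - 1*2259009 = -1269331 - 2259009 = -3528340)
E - (Z(27) + 537)² = -3528340 - (1 + 537)² = -3528340 - 1*538² = -3528340 - 1*289444 = -3528340 - 289444 = -3817784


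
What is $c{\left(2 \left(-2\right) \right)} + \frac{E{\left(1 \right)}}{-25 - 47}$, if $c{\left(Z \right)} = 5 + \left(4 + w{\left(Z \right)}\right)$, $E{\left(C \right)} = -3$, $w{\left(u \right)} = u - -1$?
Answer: $\frac{145}{24} \approx 6.0417$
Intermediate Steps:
$w{\left(u \right)} = 1 + u$ ($w{\left(u \right)} = u + 1 = 1 + u$)
$c{\left(Z \right)} = 10 + Z$ ($c{\left(Z \right)} = 5 + \left(4 + \left(1 + Z\right)\right) = 5 + \left(5 + Z\right) = 10 + Z$)
$c{\left(2 \left(-2\right) \right)} + \frac{E{\left(1 \right)}}{-25 - 47} = \left(10 + 2 \left(-2\right)\right) + \frac{1}{-25 - 47} \left(-3\right) = \left(10 - 4\right) + \frac{1}{-72} \left(-3\right) = 6 - - \frac{1}{24} = 6 + \frac{1}{24} = \frac{145}{24}$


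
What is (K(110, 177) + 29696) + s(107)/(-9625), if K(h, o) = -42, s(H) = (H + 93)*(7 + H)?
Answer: 11415878/385 ≈ 29652.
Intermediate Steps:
s(H) = (7 + H)*(93 + H) (s(H) = (93 + H)*(7 + H) = (7 + H)*(93 + H))
(K(110, 177) + 29696) + s(107)/(-9625) = (-42 + 29696) + (651 + 107**2 + 100*107)/(-9625) = 29654 + (651 + 11449 + 10700)*(-1/9625) = 29654 + 22800*(-1/9625) = 29654 - 912/385 = 11415878/385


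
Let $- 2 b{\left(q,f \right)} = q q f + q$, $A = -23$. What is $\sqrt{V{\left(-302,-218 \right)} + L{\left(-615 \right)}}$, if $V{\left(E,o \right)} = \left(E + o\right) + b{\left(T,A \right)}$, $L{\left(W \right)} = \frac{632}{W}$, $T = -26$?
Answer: $\frac{\sqrt{2748172395}}{615} \approx 85.241$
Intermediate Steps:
$b{\left(q,f \right)} = - \frac{q}{2} - \frac{f q^{2}}{2}$ ($b{\left(q,f \right)} = - \frac{q q f + q}{2} = - \frac{q^{2} f + q}{2} = - \frac{f q^{2} + q}{2} = - \frac{q + f q^{2}}{2} = - \frac{q}{2} - \frac{f q^{2}}{2}$)
$V{\left(E,o \right)} = 7787 + E + o$ ($V{\left(E,o \right)} = \left(E + o\right) - - 13 \left(1 - -598\right) = \left(E + o\right) - - 13 \left(1 + 598\right) = \left(E + o\right) - \left(-13\right) 599 = \left(E + o\right) + 7787 = 7787 + E + o$)
$\sqrt{V{\left(-302,-218 \right)} + L{\left(-615 \right)}} = \sqrt{\left(7787 - 302 - 218\right) + \frac{632}{-615}} = \sqrt{7267 + 632 \left(- \frac{1}{615}\right)} = \sqrt{7267 - \frac{632}{615}} = \sqrt{\frac{4468573}{615}} = \frac{\sqrt{2748172395}}{615}$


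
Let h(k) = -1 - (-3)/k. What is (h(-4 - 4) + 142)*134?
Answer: 75375/4 ≈ 18844.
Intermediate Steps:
h(k) = -1 + 3/k
(h(-4 - 4) + 142)*134 = ((3 - (-4 - 4))/(-4 - 4) + 142)*134 = ((3 - 1*(-8))/(-8) + 142)*134 = (-(3 + 8)/8 + 142)*134 = (-⅛*11 + 142)*134 = (-11/8 + 142)*134 = (1125/8)*134 = 75375/4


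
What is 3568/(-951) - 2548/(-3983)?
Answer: -1684028/541119 ≈ -3.1121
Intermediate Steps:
3568/(-951) - 2548/(-3983) = 3568*(-1/951) - 2548*(-1/3983) = -3568/951 + 364/569 = -1684028/541119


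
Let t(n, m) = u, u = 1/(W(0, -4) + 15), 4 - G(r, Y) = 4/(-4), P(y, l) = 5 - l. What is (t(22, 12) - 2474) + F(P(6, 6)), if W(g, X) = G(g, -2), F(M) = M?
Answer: -49499/20 ≈ -2474.9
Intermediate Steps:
G(r, Y) = 5 (G(r, Y) = 4 - 4/(-4) = 4 - 4*(-1)/4 = 4 - 1*(-1) = 4 + 1 = 5)
W(g, X) = 5
u = 1/20 (u = 1/(5 + 15) = 1/20 ≈ 0.050000)
t(n, m) = 1/20
(t(22, 12) - 2474) + F(P(6, 6)) = (1/20 - 2474) + (5 - 1*6) = -49479/20 + (5 - 6) = -49479/20 - 1 = -49499/20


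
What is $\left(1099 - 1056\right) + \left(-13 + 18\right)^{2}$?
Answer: $68$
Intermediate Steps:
$\left(1099 - 1056\right) + \left(-13 + 18\right)^{2} = 43 + 5^{2} = 43 + 25 = 68$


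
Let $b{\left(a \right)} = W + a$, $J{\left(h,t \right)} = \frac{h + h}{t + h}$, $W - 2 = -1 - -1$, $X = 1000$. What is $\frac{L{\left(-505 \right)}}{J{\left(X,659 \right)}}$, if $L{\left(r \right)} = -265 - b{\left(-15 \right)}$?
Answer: $- \frac{104517}{500} \approx -209.03$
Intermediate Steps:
$W = 2$ ($W = 2 - 0 = 2 + \left(-1 + 1\right) = 2 + 0 = 2$)
$J{\left(h,t \right)} = \frac{2 h}{h + t}$
$b{\left(a \right)} = 2 + a$
$L{\left(r \right)} = -252$ ($L{\left(r \right)} = -265 - \left(2 - 15\right) = -265 - -13 = -265 + 13 = -252$)
$\frac{L{\left(-505 \right)}}{J{\left(X,659 \right)}} = - \frac{252}{2 \cdot 1000 \frac{1}{1000 + 659}} = - \frac{252}{2 \cdot 1000 \cdot \frac{1}{1659}} = - \frac{252}{\frac{2000}{1659}} = \left(-252\right) \frac{1659}{2000} = - \frac{104517}{500}$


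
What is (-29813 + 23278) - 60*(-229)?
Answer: 7205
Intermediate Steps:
(-29813 + 23278) - 60*(-229) = -6535 + 13740 = 7205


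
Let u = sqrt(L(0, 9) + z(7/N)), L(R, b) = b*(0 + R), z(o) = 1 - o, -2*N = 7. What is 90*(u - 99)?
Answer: -8910 + 90*sqrt(3) ≈ -8754.1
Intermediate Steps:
N = -7/2 (N = -1/2*7 = -7/2 ≈ -3.5000)
L(R, b) = R*b (L(R, b) = b*R = R*b)
u = sqrt(3) (u = sqrt(0*9 + (1 - 7/(-7/2))) = sqrt(0 + (1 - 7*(-2)/7)) = sqrt(0 + (1 - 1*(-2))) = sqrt(0 + (1 + 2)) = sqrt(0 + 3) = sqrt(3) ≈ 1.7320)
90*(u - 99) = 90*(sqrt(3) - 99) = 90*(-99 + sqrt(3)) = -8910 + 90*sqrt(3)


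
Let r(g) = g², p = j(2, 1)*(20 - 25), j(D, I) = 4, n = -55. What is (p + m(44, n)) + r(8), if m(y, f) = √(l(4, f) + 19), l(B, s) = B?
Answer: 44 + √23 ≈ 48.796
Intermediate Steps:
p = -20 (p = 4*(20 - 25) = 4*(-5) = -20)
m(y, f) = √23 (m(y, f) = √(4 + 19) = √23)
(p + m(44, n)) + r(8) = (-20 + √23) + 8² = (-20 + √23) + 64 = 44 + √23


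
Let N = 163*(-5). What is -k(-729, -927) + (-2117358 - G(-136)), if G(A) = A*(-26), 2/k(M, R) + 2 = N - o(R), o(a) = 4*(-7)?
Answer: -1673385364/789 ≈ -2.1209e+6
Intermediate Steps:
o(a) = -28
N = -815
k(M, R) = -2/789 (k(M, R) = 2/(-2 + (-815 - 1*(-28))) = 2/(-2 + (-815 + 28)) = 2/(-2 - 787) = 2/(-789) = 2*(-1/789) = -2/789)
G(A) = -26*A
-k(-729, -927) + (-2117358 - G(-136)) = -1*(-2/789) + (-2117358 - (-26)*(-136)) = 2/789 + (-2117358 - 1*3536) = 2/789 + (-2117358 - 3536) = 2/789 - 2120894 = -1673385364/789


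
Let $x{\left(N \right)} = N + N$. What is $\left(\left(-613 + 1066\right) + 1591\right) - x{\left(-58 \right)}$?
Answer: $2160$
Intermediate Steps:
$x{\left(N \right)} = 2 N$
$\left(\left(-613 + 1066\right) + 1591\right) - x{\left(-58 \right)} = \left(\left(-613 + 1066\right) + 1591\right) - 2 \left(-58\right) = \left(453 + 1591\right) - -116 = 2044 + 116 = 2160$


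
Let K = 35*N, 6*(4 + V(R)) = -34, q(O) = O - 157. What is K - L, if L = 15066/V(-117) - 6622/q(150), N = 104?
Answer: 123324/29 ≈ 4252.6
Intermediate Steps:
q(O) = -157 + O
V(R) = -29/3 (V(R) = -4 + (⅙)*(-34) = -4 - 17/3 = -29/3)
L = -17764/29 (L = 15066/(-29/3) - 6622/(-157 + 150) = 15066*(-3/29) - 6622/(-7) = -45198/29 - 6622*(-⅐) = -45198/29 + 946 = -17764/29 ≈ -612.55)
K = 3640 (K = 35*104 = 3640)
K - L = 3640 - 1*(-17764/29) = 3640 + 17764/29 = 123324/29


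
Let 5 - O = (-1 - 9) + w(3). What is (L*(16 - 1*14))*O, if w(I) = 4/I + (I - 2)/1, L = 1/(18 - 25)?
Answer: -76/21 ≈ -3.6190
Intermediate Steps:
L = -⅐ (L = 1/(-7) = -⅐ ≈ -0.14286)
w(I) = -2 + I + 4/I (w(I) = 4/I + (-2 + I)*1 = 4/I + (-2 + I) = -2 + I + 4/I)
O = 38/3 (O = 5 - ((-1 - 9) + (-2 + 3 + 4/3)) = 5 - (-10 + (-2 + 3 + 4*(⅓))) = 5 - (-10 + (-2 + 3 + 4/3)) = 5 - (-10 + 7/3) = 5 - 1*(-23/3) = 5 + 23/3 = 38/3 ≈ 12.667)
(L*(16 - 1*14))*O = -(16 - 1*14)/7*(38/3) = -(16 - 14)/7*(38/3) = -⅐*2*(38/3) = -2/7*38/3 = -76/21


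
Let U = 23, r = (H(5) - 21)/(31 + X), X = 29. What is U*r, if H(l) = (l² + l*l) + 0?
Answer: 667/60 ≈ 11.117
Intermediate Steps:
H(l) = 2*l² (H(l) = (l² + l²) + 0 = 2*l² + 0 = 2*l²)
r = 29/60 (r = (2*5² - 21)/(31 + 29) = (2*25 - 21)/60 = (50 - 21)*(1/60) = 29*(1/60) = 29/60 ≈ 0.48333)
U*r = 23*(29/60) = 667/60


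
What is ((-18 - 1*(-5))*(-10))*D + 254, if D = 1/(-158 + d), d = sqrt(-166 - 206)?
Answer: 1603701/6334 - 65*I*sqrt(93)/6334 ≈ 253.19 - 0.098964*I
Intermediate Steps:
d = 2*I*sqrt(93) (d = sqrt(-372) = 2*I*sqrt(93) ≈ 19.287*I)
D = 1/(-158 + 2*I*sqrt(93)) ≈ -0.0062362 - 0.00076126*I
((-18 - 1*(-5))*(-10))*D + 254 = ((-18 - 1*(-5))*(-10))*(-79/12668 - I*sqrt(93)/12668) + 254 = ((-18 + 5)*(-10))*(-79/12668 - I*sqrt(93)/12668) + 254 = (-13*(-10))*(-79/12668 - I*sqrt(93)/12668) + 254 = 130*(-79/12668 - I*sqrt(93)/12668) + 254 = (-5135/6334 - 65*I*sqrt(93)/6334) + 254 = 1603701/6334 - 65*I*sqrt(93)/6334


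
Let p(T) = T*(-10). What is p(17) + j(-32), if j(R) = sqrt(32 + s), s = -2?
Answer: -170 + sqrt(30) ≈ -164.52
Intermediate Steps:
j(R) = sqrt(30) (j(R) = sqrt(32 - 2) = sqrt(30))
p(T) = -10*T
p(17) + j(-32) = -10*17 + sqrt(30) = -170 + sqrt(30)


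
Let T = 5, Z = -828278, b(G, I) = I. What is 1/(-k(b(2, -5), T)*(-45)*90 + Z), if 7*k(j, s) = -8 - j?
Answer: -7/5810096 ≈ -1.2048e-6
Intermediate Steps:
k(j, s) = -8/7 - j/7 (k(j, s) = (-8 - j)/7 = -8/7 - j/7)
1/(-k(b(2, -5), T)*(-45)*90 + Z) = 1/(-(-8/7 - ⅐*(-5))*(-45)*90 - 828278) = 1/(-(-8/7 + 5/7)*(-45)*90 - 828278) = 1/(-(-3/7*(-45))*90 - 828278) = 1/(-135*90/7 - 828278) = 1/(-1*12150/7 - 828278) = 1/(-12150/7 - 828278) = 1/(-5810096/7) = -7/5810096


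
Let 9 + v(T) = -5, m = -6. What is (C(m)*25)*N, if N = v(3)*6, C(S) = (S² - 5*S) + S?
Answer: -126000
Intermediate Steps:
v(T) = -14 (v(T) = -9 - 5 = -14)
C(S) = S² - 4*S
N = -84 (N = -14*6 = -84)
(C(m)*25)*N = (-6*(-4 - 6)*25)*(-84) = (-6*(-10)*25)*(-84) = (60*25)*(-84) = 1500*(-84) = -126000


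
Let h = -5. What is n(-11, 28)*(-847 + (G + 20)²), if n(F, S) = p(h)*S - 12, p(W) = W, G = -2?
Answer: 79496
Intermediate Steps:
n(F, S) = -12 - 5*S (n(F, S) = -5*S - 12 = -12 - 5*S)
n(-11, 28)*(-847 + (G + 20)²) = (-12 - 5*28)*(-847 + (-2 + 20)²) = (-12 - 140)*(-847 + 18²) = -152*(-847 + 324) = -152*(-523) = 79496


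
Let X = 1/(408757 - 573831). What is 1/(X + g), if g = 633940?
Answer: 165074/104647011559 ≈ 1.5774e-6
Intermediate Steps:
X = -1/165074 (X = 1/(-165074) = -1/165074 ≈ -6.0579e-6)
1/(X + g) = 1/(-1/165074 + 633940) = 1/(104647011559/165074) = 165074/104647011559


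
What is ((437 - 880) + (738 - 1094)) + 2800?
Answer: 2001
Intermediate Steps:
((437 - 880) + (738 - 1094)) + 2800 = (-443 - 356) + 2800 = -799 + 2800 = 2001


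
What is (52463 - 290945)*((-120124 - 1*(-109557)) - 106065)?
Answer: 27814632624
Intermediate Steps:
(52463 - 290945)*((-120124 - 1*(-109557)) - 106065) = -238482*((-120124 + 109557) - 106065) = -238482*(-10567 - 106065) = -238482*(-116632) = 27814632624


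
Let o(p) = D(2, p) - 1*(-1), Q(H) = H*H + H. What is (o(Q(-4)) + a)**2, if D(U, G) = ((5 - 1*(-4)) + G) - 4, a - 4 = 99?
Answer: 14641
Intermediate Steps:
a = 103 (a = 4 + 99 = 103)
Q(H) = H + H**2 (Q(H) = H**2 + H = H + H**2)
D(U, G) = 5 + G (D(U, G) = ((5 + 4) + G) - 4 = (9 + G) - 4 = 5 + G)
o(p) = 6 + p (o(p) = (5 + p) - 1*(-1) = (5 + p) + 1 = 6 + p)
(o(Q(-4)) + a)**2 = ((6 - 4*(1 - 4)) + 103)**2 = ((6 - 4*(-3)) + 103)**2 = ((6 + 12) + 103)**2 = (18 + 103)**2 = 121**2 = 14641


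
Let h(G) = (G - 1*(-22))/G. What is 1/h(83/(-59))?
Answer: -83/1215 ≈ -0.068313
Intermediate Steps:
h(G) = (22 + G)/G (h(G) = (G + 22)/G = (22 + G)/G)
1/h(83/(-59)) = 1/((22 + 83/(-59))/((83/(-59)))) = 1/((22 + 83*(-1/59))/((83*(-1/59)))) = 1/((22 - 83/59)/(-83/59)) = 1/(-59/83*1215/59) = 1/(-1215/83) = -83/1215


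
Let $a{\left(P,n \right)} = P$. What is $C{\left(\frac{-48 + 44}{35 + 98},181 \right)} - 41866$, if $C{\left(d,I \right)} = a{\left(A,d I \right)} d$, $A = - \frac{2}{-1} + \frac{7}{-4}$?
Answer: $- \frac{5568179}{133} \approx -41866.0$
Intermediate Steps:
$A = \frac{1}{4}$ ($A = \left(-2\right) \left(-1\right) + 7 \left(- \frac{1}{4}\right) = 2 - \frac{7}{4} = \frac{1}{4} \approx 0.25$)
$C{\left(d,I \right)} = \frac{d}{4}$
$C{\left(\frac{-48 + 44}{35 + 98},181 \right)} - 41866 = \frac{\left(-48 + 44\right) \frac{1}{35 + 98}}{4} - 41866 = \frac{\left(-4\right) \frac{1}{133}}{4} - 41866 = \frac{1}{4} \left(- \frac{4}{133}\right) - 41866 = - \frac{1}{133} - 41866 = - \frac{5568179}{133}$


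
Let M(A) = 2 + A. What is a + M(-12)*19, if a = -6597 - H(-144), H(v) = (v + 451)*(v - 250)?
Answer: 114171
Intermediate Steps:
H(v) = (-250 + v)*(451 + v) (H(v) = (451 + v)*(-250 + v) = (-250 + v)*(451 + v))
a = 114361 (a = -6597 - (-112750 + (-144)² + 201*(-144)) = -6597 - (-112750 + 20736 - 28944) = -6597 - 1*(-120958) = -6597 + 120958 = 114361)
a + M(-12)*19 = 114361 + (2 - 12)*19 = 114361 - 10*19 = 114361 - 190 = 114171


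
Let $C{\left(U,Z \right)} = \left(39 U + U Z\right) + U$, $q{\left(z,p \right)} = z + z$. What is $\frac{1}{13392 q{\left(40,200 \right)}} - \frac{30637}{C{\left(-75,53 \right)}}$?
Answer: $\frac{23529221}{5356800} \approx 4.3924$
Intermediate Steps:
$q{\left(z,p \right)} = 2 z$
$C{\left(U,Z \right)} = 40 U + U Z$
$\frac{1}{13392 q{\left(40,200 \right)}} - \frac{30637}{C{\left(-75,53 \right)}} = \frac{1}{13392 \cdot 2 \cdot 40} - \frac{30637}{\left(-75\right) \left(40 + 53\right)} = \frac{1}{13392 \cdot 80} - \frac{30637}{\left(-75\right) 93} = \frac{1}{13392} \cdot \frac{1}{80} - \frac{30637}{-6975} = \frac{1}{1071360} - - \frac{30637}{6975} = \frac{1}{1071360} + \frac{30637}{6975} = \frac{23529221}{5356800}$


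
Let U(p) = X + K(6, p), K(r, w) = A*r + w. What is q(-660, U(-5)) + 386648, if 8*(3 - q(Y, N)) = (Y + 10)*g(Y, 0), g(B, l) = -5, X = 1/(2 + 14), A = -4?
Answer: 1544979/4 ≈ 3.8625e+5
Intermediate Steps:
K(r, w) = w - 4*r (K(r, w) = -4*r + w = w - 4*r)
X = 1/16 ≈ 0.062500
U(p) = -383/16 + p (U(p) = 1/16 + (p - 4*6) = 1/16 + (p - 24) = 1/16 + (-24 + p) = -383/16 + p)
q(Y, N) = 37/4 + 5*Y/8 (q(Y, N) = 3 - (Y + 10)*(-5)/8 = 3 - (10 + Y)*(-5)/8 = 3 - (-50 - 5*Y)/8 = 3 + (25/4 + 5*Y/8) = 37/4 + 5*Y/8)
q(-660, U(-5)) + 386648 = (37/4 + (5/8)*(-660)) + 386648 = (37/4 - 825/2) + 386648 = -1613/4 + 386648 = 1544979/4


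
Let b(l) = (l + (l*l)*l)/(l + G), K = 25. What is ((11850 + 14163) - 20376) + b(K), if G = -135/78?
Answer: 763457/121 ≈ 6309.6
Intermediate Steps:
G = -45/26 (G = -135*1/78 = -45/26 ≈ -1.7308)
b(l) = (l + l**3)/(-45/26 + l) (b(l) = (l + (l*l)*l)/(l - 45/26) = (l + l**2*l)/(-45/26 + l) = (l + l**3)/(-45/26 + l))
((11850 + 14163) - 20376) + b(K) = ((11850 + 14163) - 20376) + 26*25*(1 + 25**2)/(-45 + 26*25) = (26013 - 20376) + 26*25*(1 + 625)/(-45 + 650) = 5637 + 26*25*626/605 = 5637 + 26*25*(1/605)*626 = 5637 + 81380/121 = 763457/121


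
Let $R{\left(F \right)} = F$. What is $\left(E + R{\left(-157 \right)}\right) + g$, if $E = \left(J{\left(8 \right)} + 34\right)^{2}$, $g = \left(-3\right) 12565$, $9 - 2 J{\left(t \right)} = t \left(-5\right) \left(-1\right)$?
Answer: $- \frac{150039}{4} \approx -37510.0$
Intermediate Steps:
$J{\left(t \right)} = \frac{9}{2} - \frac{5 t}{2}$ ($J{\left(t \right)} = \frac{9}{2} - \frac{t \left(-5\right) \left(-1\right)}{2} = \frac{9}{2} - \frac{- 5 t \left(-1\right)}{2} = \frac{9}{2} - \frac{5 t}{2}$)
$g = -37695$
$E = \frac{1369}{4}$ ($E = \left(\left(\frac{9}{2} - 20\right) + 34\right)^{2} = \left(- \frac{31}{2} + 34\right)^{2} = \left(\frac{37}{2}\right)^{2} = \frac{1369}{4} \approx 342.25$)
$\left(E + R{\left(-157 \right)}\right) + g = \left(\frac{1369}{4} - 157\right) - 37695 = \frac{741}{4} - 37695 = - \frac{150039}{4}$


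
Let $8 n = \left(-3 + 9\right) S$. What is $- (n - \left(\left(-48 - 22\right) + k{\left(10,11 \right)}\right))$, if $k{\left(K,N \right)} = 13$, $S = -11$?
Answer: $- \frac{195}{4} \approx -48.75$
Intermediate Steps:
$n = - \frac{33}{4}$ ($n = \frac{\left(-3 + 9\right) \left(-11\right)}{8} = \frac{6 \left(-11\right)}{8} = \frac{1}{8} \left(-66\right) = - \frac{33}{4} \approx -8.25$)
$- (n - \left(\left(-48 - 22\right) + k{\left(10,11 \right)}\right)) = - (- \frac{33}{4} - \left(\left(-48 - 22\right) + 13\right)) = - (- \frac{33}{4} - \left(-70 + 13\right)) = - (- \frac{33}{4} - -57) = - (- \frac{33}{4} + 57) = \left(-1\right) \frac{195}{4} = - \frac{195}{4}$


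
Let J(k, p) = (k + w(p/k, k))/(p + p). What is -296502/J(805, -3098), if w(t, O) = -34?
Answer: 612375464/257 ≈ 2.3828e+6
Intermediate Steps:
J(k, p) = (-34 + k)/(2*p) (J(k, p) = (k - 34)/(p + p) = (-34 + k)/((2*p)) = (-34 + k)*(1/(2*p)) = (-34 + k)/(2*p))
-296502/J(805, -3098) = -296502*(-6196/(-34 + 805)) = -296502/((½)*(-1/3098)*771) = -296502/(-771/6196) = -296502*(-6196/771) = 612375464/257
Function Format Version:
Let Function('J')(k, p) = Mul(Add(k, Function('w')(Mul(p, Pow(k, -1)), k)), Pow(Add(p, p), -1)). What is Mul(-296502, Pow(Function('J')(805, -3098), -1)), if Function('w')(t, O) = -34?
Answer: Rational(612375464, 257) ≈ 2.3828e+6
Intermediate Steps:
Function('J')(k, p) = Mul(Rational(1, 2), Pow(p, -1), Add(-34, k)) (Function('J')(k, p) = Mul(Add(k, -34), Pow(Add(p, p), -1)) = Mul(Add(-34, k), Pow(Mul(2, p), -1)) = Mul(Add(-34, k), Mul(Rational(1, 2), Pow(p, -1))) = Mul(Rational(1, 2), Pow(p, -1), Add(-34, k)))
Mul(-296502, Pow(Function('J')(805, -3098), -1)) = Mul(-296502, Pow(Mul(Rational(1, 2), Pow(-3098, -1), Add(-34, 805)), -1)) = Mul(-296502, Pow(Mul(Rational(1, 2), Rational(-1, 3098), 771), -1)) = Mul(-296502, Pow(Rational(-771, 6196), -1)) = Mul(-296502, Rational(-6196, 771)) = Rational(612375464, 257)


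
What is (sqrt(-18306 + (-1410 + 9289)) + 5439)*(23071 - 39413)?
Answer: -88884138 - 16342*I*sqrt(10427) ≈ -8.8884e+7 - 1.6687e+6*I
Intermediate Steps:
(sqrt(-18306 + (-1410 + 9289)) + 5439)*(23071 - 39413) = (sqrt(-18306 + 7879) + 5439)*(-16342) = (sqrt(-10427) + 5439)*(-16342) = (I*sqrt(10427) + 5439)*(-16342) = (5439 + I*sqrt(10427))*(-16342) = -88884138 - 16342*I*sqrt(10427)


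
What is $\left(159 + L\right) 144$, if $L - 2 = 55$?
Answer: $31104$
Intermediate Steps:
$L = 57$ ($L = 2 + 55 = 57$)
$\left(159 + L\right) 144 = \left(159 + 57\right) 144 = 216 \cdot 144 = 31104$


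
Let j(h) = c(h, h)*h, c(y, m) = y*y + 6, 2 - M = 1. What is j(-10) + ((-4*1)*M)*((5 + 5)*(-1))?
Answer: -1020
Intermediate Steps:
M = 1 (M = 2 - 1*1 = 2 - 1 = 1)
c(y, m) = 6 + y² (c(y, m) = y² + 6 = 6 + y²)
j(h) = h*(6 + h²) (j(h) = (6 + h²)*h = h*(6 + h²))
j(-10) + ((-4*1)*M)*((5 + 5)*(-1)) = -10*(6 + (-10)²) + (-4*1*1)*((5 + 5)*(-1)) = -10*(6 + 100) + (-4*1)*(10*(-1)) = -10*106 - 4*(-10) = -1060 + 40 = -1020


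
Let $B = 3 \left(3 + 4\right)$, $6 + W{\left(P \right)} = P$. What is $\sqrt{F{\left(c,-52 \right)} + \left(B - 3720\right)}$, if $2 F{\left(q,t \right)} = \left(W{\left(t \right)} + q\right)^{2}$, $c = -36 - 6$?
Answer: $\sqrt{1301} \approx 36.069$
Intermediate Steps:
$c = -42$ ($c = -36 - 6 = -42$)
$W{\left(P \right)} = -6 + P$
$B = 21$ ($B = 3 \cdot 7 = 21$)
$F{\left(q,t \right)} = \frac{\left(-6 + q + t\right)^{2}}{2}$ ($F{\left(q,t \right)} = \frac{\left(\left(-6 + t\right) + q\right)^{2}}{2} = \frac{\left(-6 + q + t\right)^{2}}{2}$)
$\sqrt{F{\left(c,-52 \right)} + \left(B - 3720\right)} = \sqrt{\frac{\left(-6 - 42 - 52\right)^{2}}{2} + \left(21 - 3720\right)} = \sqrt{\frac{\left(-100\right)^{2}}{2} + \left(21 - 3720\right)} = \sqrt{\frac{1}{2} \cdot 10000 - 3699} = \sqrt{5000 - 3699} = \sqrt{1301}$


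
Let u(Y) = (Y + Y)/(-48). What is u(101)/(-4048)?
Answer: 101/97152 ≈ 0.0010396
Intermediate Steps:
u(Y) = -Y/24 (u(Y) = (2*Y)*(-1/48) = -Y/24)
u(101)/(-4048) = -1/24*101/(-4048) = -101/24*(-1/4048) = 101/97152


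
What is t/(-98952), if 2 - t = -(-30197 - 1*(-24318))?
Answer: 1959/32984 ≈ 0.059392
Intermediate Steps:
t = -5877 (t = 2 - (-1)*(-30197 - 1*(-24318)) = 2 - (-1)*(-30197 + 24318) = 2 - (-1)*(-5879) = 2 - 1*5879 = 2 - 5879 = -5877)
t/(-98952) = -5877/(-98952) = -5877*(-1/98952) = 1959/32984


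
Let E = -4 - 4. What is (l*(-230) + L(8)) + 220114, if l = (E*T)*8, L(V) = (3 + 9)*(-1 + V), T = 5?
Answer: 293798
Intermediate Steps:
E = -8
L(V) = -12 + 12*V (L(V) = 12*(-1 + V) = -12 + 12*V)
l = -320 (l = -8*5*8 = -40*8 = -320)
(l*(-230) + L(8)) + 220114 = (-320*(-230) + (-12 + 12*8)) + 220114 = (73600 + (-12 + 96)) + 220114 = (73600 + 84) + 220114 = 73684 + 220114 = 293798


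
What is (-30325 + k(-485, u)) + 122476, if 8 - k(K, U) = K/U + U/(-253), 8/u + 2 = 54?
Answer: 626959051/6578 ≈ 95312.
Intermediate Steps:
u = 2/13 (u = 8/(-2 + 54) = 8/52 = 8*(1/52) = 2/13 ≈ 0.15385)
k(K, U) = 8 + U/253 - K/U (k(K, U) = 8 - (K/U + U/(-253)) = 8 - (K/U + U*(-1/253)) = 8 - (K/U - U/253) = 8 - (-U/253 + K/U) = 8 + (U/253 - K/U) = 8 + U/253 - K/U)
(-30325 + k(-485, u)) + 122476 = (-30325 + (8 + (1/253)*(2/13) - 1*(-485)/2/13)) + 122476 = (-30325 + (8 + 2/3289 - 1*(-485)*13/2)) + 122476 = (-30325 + (8 + 2/3289 + 6305/2)) + 122476 = (-30325 + 20789773/6578) + 122476 = -178688077/6578 + 122476 = 626959051/6578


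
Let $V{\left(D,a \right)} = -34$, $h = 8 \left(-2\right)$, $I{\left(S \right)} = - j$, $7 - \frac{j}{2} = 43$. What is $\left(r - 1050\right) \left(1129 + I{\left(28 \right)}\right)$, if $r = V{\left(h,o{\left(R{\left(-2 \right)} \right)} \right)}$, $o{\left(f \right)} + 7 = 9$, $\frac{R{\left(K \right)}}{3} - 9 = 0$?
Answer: $-1301884$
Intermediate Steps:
$j = -72$ ($j = 14 - 86 = -72$)
$I{\left(S \right)} = 72$ ($I{\left(S \right)} = \left(-1\right) \left(-72\right) = 72$)
$R{\left(K \right)} = 27$ ($R{\left(K \right)} = 27 + 3 \cdot 0 = 27 + 0 = 27$)
$o{\left(f \right)} = 2$ ($o{\left(f \right)} = -7 + 9 = 2$)
$h = -16$
$r = -34$
$\left(r - 1050\right) \left(1129 + I{\left(28 \right)}\right) = \left(-34 - 1050\right) \left(1129 + 72\right) = \left(-1084\right) 1201 = -1301884$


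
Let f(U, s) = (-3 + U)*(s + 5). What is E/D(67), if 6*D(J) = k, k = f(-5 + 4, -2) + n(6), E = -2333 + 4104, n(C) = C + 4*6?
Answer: 1771/3 ≈ 590.33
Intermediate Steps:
n(C) = 24 + C (n(C) = C + 24 = 24 + C)
E = 1771
f(U, s) = (-3 + U)*(5 + s)
k = 18 (k = (-15 - 3*(-2) + 5*(-5 + 4) + (-5 + 4)*(-2)) + (24 + 6) = (-15 + 6 + 5*(-1) - 1*(-2)) + 30 = (-15 + 6 - 5 + 2) + 30 = -12 + 30 = 18)
D(J) = 3 (D(J) = (⅙)*18 = 3)
E/D(67) = 1771/3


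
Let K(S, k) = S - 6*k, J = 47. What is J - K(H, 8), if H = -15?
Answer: 110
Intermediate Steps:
J - K(H, 8) = 47 - (-15 - 6*8) = 47 - (-15 - 48) = 47 - 1*(-63) = 47 + 63 = 110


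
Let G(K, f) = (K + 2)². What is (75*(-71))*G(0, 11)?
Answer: -21300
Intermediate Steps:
G(K, f) = (2 + K)²
(75*(-71))*G(0, 11) = (75*(-71))*(2 + 0)² = -5325*2² = -5325*4 = -21300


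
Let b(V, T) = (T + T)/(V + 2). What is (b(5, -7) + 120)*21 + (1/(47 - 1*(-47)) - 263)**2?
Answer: 633023449/8836 ≈ 71641.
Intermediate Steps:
b(V, T) = 2*T/(2 + V) (b(V, T) = (2*T)/(2 + V) = 2*T/(2 + V))
(b(5, -7) + 120)*21 + (1/(47 - 1*(-47)) - 263)**2 = (2*(-7)/(2 + 5) + 120)*21 + (1/(47 - 1*(-47)) - 263)**2 = (2*(-7)/7 + 120)*21 + (1/(47 + 47) - 263)**2 = (2*(-7)*(1/7) + 120)*21 + (1/94 - 263)**2 = (-2 + 120)*21 + (1/94 - 263)**2 = 118*21 + (-24721/94)**2 = 2478 + 611127841/8836 = 633023449/8836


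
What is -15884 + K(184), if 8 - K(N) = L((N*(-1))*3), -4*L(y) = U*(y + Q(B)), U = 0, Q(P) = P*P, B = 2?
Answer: -15876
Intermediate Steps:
Q(P) = P²
L(y) = 0 (L(y) = -0*(y + 2²) = -0*(y + 4) = -0*(4 + y) = -¼*0 = 0)
K(N) = 8 (K(N) = 8 - 1*0 = 8 + 0 = 8)
-15884 + K(184) = -15884 + 8 = -15876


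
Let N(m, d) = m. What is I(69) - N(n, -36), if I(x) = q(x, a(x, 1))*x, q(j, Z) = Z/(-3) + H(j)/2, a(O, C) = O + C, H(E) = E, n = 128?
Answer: 1285/2 ≈ 642.50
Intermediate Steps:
a(O, C) = C + O
q(j, Z) = j/2 - Z/3 (q(j, Z) = Z/(-3) + j/2 = Z*(-⅓) + j*(½) = -Z/3 + j/2 = j/2 - Z/3)
I(x) = x*(-⅓ + x/6) (I(x) = (x/2 - (1 + x)/3)*x = (x/2 + (-⅓ - x/3))*x = (-⅓ + x/6)*x = x*(-⅓ + x/6))
I(69) - N(n, -36) = (⅙)*69*(-2 + 69) - 1*128 = (⅙)*69*67 - 128 = 1541/2 - 128 = 1285/2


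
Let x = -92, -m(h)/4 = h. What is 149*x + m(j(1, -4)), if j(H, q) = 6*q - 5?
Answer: -13592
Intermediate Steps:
j(H, q) = -5 + 6*q
m(h) = -4*h
149*x + m(j(1, -4)) = 149*(-92) - 4*(-5 + 6*(-4)) = -13708 - 4*(-5 - 24) = -13708 - 4*(-29) = -13708 + 116 = -13592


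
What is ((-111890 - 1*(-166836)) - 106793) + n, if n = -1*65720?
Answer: -117567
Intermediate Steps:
n = -65720
((-111890 - 1*(-166836)) - 106793) + n = ((-111890 - 1*(-166836)) - 106793) - 65720 = ((-111890 + 166836) - 106793) - 65720 = (54946 - 106793) - 65720 = -51847 - 65720 = -117567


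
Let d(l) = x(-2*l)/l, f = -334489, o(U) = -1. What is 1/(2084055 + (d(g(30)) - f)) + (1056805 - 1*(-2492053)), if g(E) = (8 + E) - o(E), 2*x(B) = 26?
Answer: 25749211217117/7255633 ≈ 3.5489e+6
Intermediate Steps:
x(B) = 13 (x(B) = (1/2)*26 = 13)
g(E) = 9 + E (g(E) = (8 + E) - 1*(-1) = (8 + E) + 1 = 9 + E)
d(l) = 13/l
1/(2084055 + (d(g(30)) - f)) + (1056805 - 1*(-2492053)) = 1/(2084055 + (13/(9 + 30) - 1*(-334489))) + (1056805 - 1*(-2492053)) = 1/(2084055 + (13/39 + 334489)) + (1056805 + 2492053) = 1/(2084055 + (13*(1/39) + 334489)) + 3548858 = 1/(2084055 + (1/3 + 334489)) + 3548858 = 1/(2084055 + 1003468/3) + 3548858 = 1/(7255633/3) + 3548858 = 3/7255633 + 3548858 = 25749211217117/7255633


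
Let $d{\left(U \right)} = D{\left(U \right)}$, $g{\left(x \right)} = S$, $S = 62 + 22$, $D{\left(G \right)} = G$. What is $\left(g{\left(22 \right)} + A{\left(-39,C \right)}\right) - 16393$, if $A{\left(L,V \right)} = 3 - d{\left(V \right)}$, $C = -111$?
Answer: $-16195$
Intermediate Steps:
$S = 84$
$g{\left(x \right)} = 84$
$d{\left(U \right)} = U$
$A{\left(L,V \right)} = 3 - V$
$\left(g{\left(22 \right)} + A{\left(-39,C \right)}\right) - 16393 = \left(84 + \left(3 - -111\right)\right) - 16393 = \left(84 + \left(3 + 111\right)\right) - 16393 = \left(84 + 114\right) - 16393 = 198 - 16393 = -16195$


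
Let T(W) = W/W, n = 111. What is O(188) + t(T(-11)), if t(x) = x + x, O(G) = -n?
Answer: -109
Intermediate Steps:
T(W) = 1
O(G) = -111 (O(G) = -1*111 = -111)
t(x) = 2*x
O(188) + t(T(-11)) = -111 + 2*1 = -111 + 2 = -109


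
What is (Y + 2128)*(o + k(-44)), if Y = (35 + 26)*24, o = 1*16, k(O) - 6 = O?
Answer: -79024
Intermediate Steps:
k(O) = 6 + O
o = 16
Y = 1464 (Y = 61*24 = 1464)
(Y + 2128)*(o + k(-44)) = (1464 + 2128)*(16 + (6 - 44)) = 3592*(16 - 38) = 3592*(-22) = -79024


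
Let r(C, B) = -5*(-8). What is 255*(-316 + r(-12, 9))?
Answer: -70380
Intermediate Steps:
r(C, B) = 40
255*(-316 + r(-12, 9)) = 255*(-316 + 40) = 255*(-276) = -70380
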